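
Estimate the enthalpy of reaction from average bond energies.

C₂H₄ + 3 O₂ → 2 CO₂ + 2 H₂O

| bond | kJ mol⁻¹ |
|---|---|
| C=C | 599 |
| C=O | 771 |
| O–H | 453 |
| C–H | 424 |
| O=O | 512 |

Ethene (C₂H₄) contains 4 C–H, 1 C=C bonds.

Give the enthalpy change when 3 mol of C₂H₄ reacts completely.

ΔH = −3195 kJ

Bonds broken (reactants):
  C–H: 4 × 424 = 1696
  C=C: 1 × 599 = 599
  O=O: 3 × 512 = 1536
  Σ(broken) = 3831 kJ
Bonds formed (products):
  C=O: 4 × 771 = 3084
  O–H: 4 × 453 = 1812
  Σ(formed) = 4896 kJ
ΔH = Σ(broken) − Σ(formed) = 3831 − 4896 = −1065 kJ
For 3× the reaction as written: 3 × (−1065) = −3195 kJ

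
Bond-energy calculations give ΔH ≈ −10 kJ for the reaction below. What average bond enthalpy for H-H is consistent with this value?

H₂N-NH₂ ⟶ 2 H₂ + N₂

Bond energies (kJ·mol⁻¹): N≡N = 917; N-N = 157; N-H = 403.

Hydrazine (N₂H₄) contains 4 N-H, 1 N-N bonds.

Let D be the H-H bond energy.
Σ(broken) = 4×403 + 1×157 = 1769
Σ(formed) = 2×D + 1×917 = 917 + 2D
ΔH = Σ(broken) − Σ(formed) = (1769) − (917 + 2D) = +852 − 2D
Setting this equal to −10 kJ gives 2D = 862, so D = 431 kJ/mol.

D(H-H) ≈ 431 kJ/mol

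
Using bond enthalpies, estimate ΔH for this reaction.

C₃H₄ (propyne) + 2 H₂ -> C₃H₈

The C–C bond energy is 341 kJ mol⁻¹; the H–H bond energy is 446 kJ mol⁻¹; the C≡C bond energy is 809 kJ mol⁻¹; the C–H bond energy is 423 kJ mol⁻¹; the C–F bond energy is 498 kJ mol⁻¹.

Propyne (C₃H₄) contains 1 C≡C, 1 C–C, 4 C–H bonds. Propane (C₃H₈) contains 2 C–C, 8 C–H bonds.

ΔH ≈ −332 kJ

Bonds broken (reactants):
  C≡C: 1 × 809 = 809
  C–C: 1 × 341 = 341
  C–H: 4 × 423 = 1692
  H–H: 2 × 446 = 892
  Σ(broken) = 3734 kJ
Bonds formed (products):
  C–C: 2 × 341 = 682
  C–H: 8 × 423 = 3384
  Σ(formed) = 4066 kJ
ΔH = Σ(broken) − Σ(formed) = 3734 − 4066 = −332 kJ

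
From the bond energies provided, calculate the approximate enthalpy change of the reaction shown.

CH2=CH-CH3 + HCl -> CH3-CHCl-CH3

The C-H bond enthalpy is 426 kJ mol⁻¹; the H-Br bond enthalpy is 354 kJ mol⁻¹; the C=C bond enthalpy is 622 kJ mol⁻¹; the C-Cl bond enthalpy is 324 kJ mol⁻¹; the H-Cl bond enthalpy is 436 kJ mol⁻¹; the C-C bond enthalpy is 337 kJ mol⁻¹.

Bonds broken (reactants):
  C-C: 1 × 337 = 337
  C-H: 6 × 426 = 2556
  C=C: 1 × 622 = 622
  H-Cl: 1 × 436 = 436
  Σ(broken) = 3951 kJ
Bonds formed (products):
  C-C: 2 × 337 = 674
  C-Cl: 1 × 324 = 324
  C-H: 7 × 426 = 2982
  Σ(formed) = 3980 kJ
ΔH = Σ(broken) − Σ(formed) = 3951 − 3980 = −29 kJ

ΔH ≈ −29 kJ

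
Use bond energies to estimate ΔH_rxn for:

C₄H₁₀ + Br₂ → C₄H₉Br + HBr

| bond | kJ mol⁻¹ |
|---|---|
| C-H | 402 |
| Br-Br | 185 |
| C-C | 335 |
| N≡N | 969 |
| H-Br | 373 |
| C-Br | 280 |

Bonds broken (reactants):
  Br-Br: 1 × 185 = 185
  C-C: 3 × 335 = 1005
  C-H: 10 × 402 = 4020
  Σ(broken) = 5210 kJ
Bonds formed (products):
  C-Br: 1 × 280 = 280
  C-C: 3 × 335 = 1005
  C-H: 9 × 402 = 3618
  H-Br: 1 × 373 = 373
  Σ(formed) = 5276 kJ
ΔH = Σ(broken) − Σ(formed) = 5210 − 5276 = −66 kJ

ΔH ≈ −66 kJ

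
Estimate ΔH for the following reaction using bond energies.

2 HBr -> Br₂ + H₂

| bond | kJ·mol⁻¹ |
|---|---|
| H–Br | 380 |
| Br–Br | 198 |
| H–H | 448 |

Bonds broken (reactants):
  H–Br: 2 × 380 = 760
  Σ(broken) = 760 kJ
Bonds formed (products):
  Br–Br: 1 × 198 = 198
  H–H: 1 × 448 = 448
  Σ(formed) = 646 kJ
ΔH = Σ(broken) − Σ(formed) = 760 − 646 = +114 kJ

ΔH ≈ +114 kJ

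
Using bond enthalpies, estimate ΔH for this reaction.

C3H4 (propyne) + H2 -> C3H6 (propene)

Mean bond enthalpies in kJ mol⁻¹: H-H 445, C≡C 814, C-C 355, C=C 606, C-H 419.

ΔH ≈ −185 kJ

Bonds broken (reactants):
  C≡C: 1 × 814 = 814
  C-C: 1 × 355 = 355
  C-H: 4 × 419 = 1676
  H-H: 1 × 445 = 445
  Σ(broken) = 3290 kJ
Bonds formed (products):
  C-C: 1 × 355 = 355
  C-H: 6 × 419 = 2514
  C=C: 1 × 606 = 606
  Σ(formed) = 3475 kJ
ΔH = Σ(broken) − Σ(formed) = 3290 − 3475 = −185 kJ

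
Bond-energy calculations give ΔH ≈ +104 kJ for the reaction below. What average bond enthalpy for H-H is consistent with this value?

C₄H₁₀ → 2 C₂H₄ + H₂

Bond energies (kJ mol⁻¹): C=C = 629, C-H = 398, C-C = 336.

Let D be the H-H bond energy.
Σ(broken) = 3×336 + 10×398 = 4988
Σ(formed) = 8×398 + 2×629 + 1×D = 4442 + D
ΔH = Σ(broken) − Σ(formed) = (4988) − (4442 + D) = +546 − D
Setting this equal to +104 kJ gives D = 442 kJ/mol.

D(H-H) ≈ 442 kJ/mol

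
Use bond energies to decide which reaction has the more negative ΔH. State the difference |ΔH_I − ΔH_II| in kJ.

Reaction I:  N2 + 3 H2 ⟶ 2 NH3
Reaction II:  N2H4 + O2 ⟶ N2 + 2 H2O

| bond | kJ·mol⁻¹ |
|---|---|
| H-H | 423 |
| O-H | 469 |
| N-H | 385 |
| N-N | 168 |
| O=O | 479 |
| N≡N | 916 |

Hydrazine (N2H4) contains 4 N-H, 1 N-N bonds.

Reaction I:
  Bonds broken (reactants):
    H-H: 3 × 423 = 1269
    N≡N: 1 × 916 = 916
    Σ(broken) = 2185 kJ
  Bonds formed (products):
    N-H: 6 × 385 = 2310
    Σ(formed) = 2310 kJ
  ΔH_I = 2185 − 2310 = −125 kJ
Reaction II:
  Bonds broken (reactants):
    N-H: 4 × 385 = 1540
    N-N: 1 × 168 = 168
    O=O: 1 × 479 = 479
    Σ(broken) = 2187 kJ
  Bonds formed (products):
    N≡N: 1 × 916 = 916
    O-H: 4 × 469 = 1876
    Σ(formed) = 2792 kJ
  ΔH_II = 2187 − 2792 = −605 kJ
ΔH_I − ΔH_II = +480 kJ, so reaction II has the more negative ΔH; |ΔH_I − ΔH_II| = 480 kJ.

Reaction II, by 480 kJ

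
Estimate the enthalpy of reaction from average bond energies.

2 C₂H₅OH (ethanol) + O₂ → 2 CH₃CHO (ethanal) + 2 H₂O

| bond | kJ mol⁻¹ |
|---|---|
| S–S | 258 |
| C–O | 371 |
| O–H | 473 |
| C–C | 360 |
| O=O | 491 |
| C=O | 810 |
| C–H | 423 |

Bonds broken (reactants):
  C–C: 2 × 360 = 720
  C–H: 10 × 423 = 4230
  C–O: 2 × 371 = 742
  O–H: 2 × 473 = 946
  O=O: 1 × 491 = 491
  Σ(broken) = 7129 kJ
Bonds formed (products):
  C–C: 2 × 360 = 720
  C–H: 8 × 423 = 3384
  C=O: 2 × 810 = 1620
  O–H: 4 × 473 = 1892
  Σ(formed) = 7616 kJ
ΔH = Σ(broken) − Σ(formed) = 7129 − 7616 = −487 kJ

ΔH ≈ −487 kJ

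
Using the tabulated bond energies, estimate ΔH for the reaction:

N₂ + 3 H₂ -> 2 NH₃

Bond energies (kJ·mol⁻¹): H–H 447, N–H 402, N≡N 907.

Bonds broken (reactants):
  H–H: 3 × 447 = 1341
  N≡N: 1 × 907 = 907
  Σ(broken) = 2248 kJ
Bonds formed (products):
  N–H: 6 × 402 = 2412
  Σ(formed) = 2412 kJ
ΔH = Σ(broken) − Σ(formed) = 2248 − 2412 = −164 kJ

ΔH ≈ −164 kJ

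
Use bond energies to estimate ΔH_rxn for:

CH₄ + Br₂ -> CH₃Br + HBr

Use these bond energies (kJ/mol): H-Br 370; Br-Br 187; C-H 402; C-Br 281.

Bonds broken (reactants):
  Br-Br: 1 × 187 = 187
  C-H: 4 × 402 = 1608
  Σ(broken) = 1795 kJ
Bonds formed (products):
  C-Br: 1 × 281 = 281
  C-H: 3 × 402 = 1206
  H-Br: 1 × 370 = 370
  Σ(formed) = 1857 kJ
ΔH = Σ(broken) − Σ(formed) = 1795 − 1857 = −62 kJ

ΔH ≈ −62 kJ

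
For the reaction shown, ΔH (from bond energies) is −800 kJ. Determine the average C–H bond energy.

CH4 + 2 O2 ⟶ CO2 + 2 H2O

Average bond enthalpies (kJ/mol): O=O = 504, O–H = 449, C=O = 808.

Let D be the C–H bond energy.
Σ(broken) = 4×D + 2×504 = 1008 + 4D
Σ(formed) = 2×808 + 4×449 = 3412
ΔH = Σ(broken) − Σ(formed) = (1008 + 4D) − (3412) = −2404 + 4D
Setting this equal to −800 kJ gives 4D = 1604, so D = 401 kJ/mol.

D(C–H) ≈ 401 kJ/mol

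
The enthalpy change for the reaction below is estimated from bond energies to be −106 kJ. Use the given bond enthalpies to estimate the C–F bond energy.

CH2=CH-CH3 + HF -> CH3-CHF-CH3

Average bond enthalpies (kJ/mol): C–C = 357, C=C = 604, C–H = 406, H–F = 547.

Let D be the C–F bond energy.
Σ(broken) = 1×357 + 6×406 + 1×604 + 1×547 = 3944
Σ(formed) = 2×357 + 1×D + 7×406 = 3556 + D
ΔH = Σ(broken) − Σ(formed) = (3944) − (3556 + D) = +388 − D
Setting this equal to −106 kJ gives D = 494 kJ/mol.

D(C–F) ≈ 494 kJ/mol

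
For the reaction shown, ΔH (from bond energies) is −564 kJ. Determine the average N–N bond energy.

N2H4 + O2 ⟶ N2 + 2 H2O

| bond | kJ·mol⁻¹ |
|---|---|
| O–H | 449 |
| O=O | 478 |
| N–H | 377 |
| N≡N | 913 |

D(N–N) ≈ 159 kJ/mol

Let D be the N–N bond energy.
Σ(broken) = 4×377 + 1×D + 1×478 = 1986 + D
Σ(formed) = 1×913 + 4×449 = 2709
ΔH = Σ(broken) − Σ(formed) = (1986 + D) − (2709) = −723 + D
Setting this equal to −564 kJ gives D = 159 kJ/mol.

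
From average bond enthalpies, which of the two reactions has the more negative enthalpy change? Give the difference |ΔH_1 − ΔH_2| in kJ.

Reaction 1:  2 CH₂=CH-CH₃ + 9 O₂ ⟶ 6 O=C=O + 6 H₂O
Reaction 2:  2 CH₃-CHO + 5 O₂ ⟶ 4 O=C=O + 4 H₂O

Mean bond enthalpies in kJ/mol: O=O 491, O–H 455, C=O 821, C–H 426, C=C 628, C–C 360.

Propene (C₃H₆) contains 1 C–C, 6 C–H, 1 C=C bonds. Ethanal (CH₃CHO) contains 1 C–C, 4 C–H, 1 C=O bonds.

Reaction 1:
  Bonds broken (reactants):
    C–C: 2 × 360 = 720
    C–H: 12 × 426 = 5112
    C=C: 2 × 628 = 1256
    O=O: 9 × 491 = 4419
    Σ(broken) = 11507 kJ
  Bonds formed (products):
    C=O: 12 × 821 = 9852
    O–H: 12 × 455 = 5460
    Σ(formed) = 15312 kJ
  ΔH_1 = 11507 − 15312 = −3805 kJ
Reaction 2:
  Bonds broken (reactants):
    C–C: 2 × 360 = 720
    C–H: 8 × 426 = 3408
    C=O: 2 × 821 = 1642
    O=O: 5 × 491 = 2455
    Σ(broken) = 8225 kJ
  Bonds formed (products):
    C=O: 8 × 821 = 6568
    O–H: 8 × 455 = 3640
    Σ(formed) = 10208 kJ
  ΔH_2 = 8225 − 10208 = −1983 kJ
ΔH_1 − ΔH_2 = −1822 kJ, so reaction 1 has the more negative ΔH; |ΔH_1 − ΔH_2| = 1822 kJ.

Reaction 1, by 1822 kJ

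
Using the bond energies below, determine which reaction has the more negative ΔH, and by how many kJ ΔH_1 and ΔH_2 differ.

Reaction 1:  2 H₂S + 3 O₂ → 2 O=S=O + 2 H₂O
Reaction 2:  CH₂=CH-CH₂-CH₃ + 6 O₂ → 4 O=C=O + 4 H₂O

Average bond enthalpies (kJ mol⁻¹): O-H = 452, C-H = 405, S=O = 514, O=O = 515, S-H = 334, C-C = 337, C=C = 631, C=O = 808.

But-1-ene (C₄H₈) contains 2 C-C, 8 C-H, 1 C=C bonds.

Reaction 2, by 1462 kJ

Reaction 1:
  Bonds broken (reactants):
    O=O: 3 × 515 = 1545
    S-H: 4 × 334 = 1336
    Σ(broken) = 2881 kJ
  Bonds formed (products):
    O-H: 4 × 452 = 1808
    S=O: 4 × 514 = 2056
    Σ(formed) = 3864 kJ
  ΔH_1 = 2881 − 3864 = −983 kJ
Reaction 2:
  Bonds broken (reactants):
    C-C: 2 × 337 = 674
    C-H: 8 × 405 = 3240
    C=C: 1 × 631 = 631
    O=O: 6 × 515 = 3090
    Σ(broken) = 7635 kJ
  Bonds formed (products):
    C=O: 8 × 808 = 6464
    O-H: 8 × 452 = 3616
    Σ(formed) = 10080 kJ
  ΔH_2 = 7635 − 10080 = −2445 kJ
ΔH_1 − ΔH_2 = +1462 kJ, so reaction 2 has the more negative ΔH; |ΔH_1 − ΔH_2| = 1462 kJ.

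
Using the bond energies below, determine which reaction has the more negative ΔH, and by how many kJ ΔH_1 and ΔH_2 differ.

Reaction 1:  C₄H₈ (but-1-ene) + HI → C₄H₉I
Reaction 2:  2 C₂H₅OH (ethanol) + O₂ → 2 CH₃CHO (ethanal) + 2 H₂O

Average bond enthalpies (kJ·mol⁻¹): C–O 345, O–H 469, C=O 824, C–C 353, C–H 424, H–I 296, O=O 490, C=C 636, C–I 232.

Reaction 1:
  Bonds broken (reactants):
    C–C: 2 × 353 = 706
    C–H: 8 × 424 = 3392
    C=C: 1 × 636 = 636
    H–I: 1 × 296 = 296
    Σ(broken) = 5030 kJ
  Bonds formed (products):
    C–C: 3 × 353 = 1059
    C–H: 9 × 424 = 3816
    C–I: 1 × 232 = 232
    Σ(formed) = 5107 kJ
  ΔH_1 = 5030 − 5107 = −77 kJ
Reaction 2:
  Bonds broken (reactants):
    C–C: 2 × 353 = 706
    C–H: 10 × 424 = 4240
    C–O: 2 × 345 = 690
    O–H: 2 × 469 = 938
    O=O: 1 × 490 = 490
    Σ(broken) = 7064 kJ
  Bonds formed (products):
    C–C: 2 × 353 = 706
    C–H: 8 × 424 = 3392
    C=O: 2 × 824 = 1648
    O–H: 4 × 469 = 1876
    Σ(formed) = 7622 kJ
  ΔH_2 = 7064 − 7622 = −558 kJ
ΔH_1 − ΔH_2 = +481 kJ, so reaction 2 has the more negative ΔH; |ΔH_1 − ΔH_2| = 481 kJ.

Reaction 2, by 481 kJ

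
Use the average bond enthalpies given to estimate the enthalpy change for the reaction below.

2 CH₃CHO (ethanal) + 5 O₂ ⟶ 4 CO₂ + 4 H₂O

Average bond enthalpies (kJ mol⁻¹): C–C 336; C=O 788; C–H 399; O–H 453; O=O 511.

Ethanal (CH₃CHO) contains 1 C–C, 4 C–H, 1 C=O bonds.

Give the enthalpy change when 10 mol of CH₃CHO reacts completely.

ΔH = −9665 kJ

Bonds broken (reactants):
  C–C: 2 × 336 = 672
  C–H: 8 × 399 = 3192
  C=O: 2 × 788 = 1576
  O=O: 5 × 511 = 2555
  Σ(broken) = 7995 kJ
Bonds formed (products):
  C=O: 8 × 788 = 6304
  O–H: 8 × 453 = 3624
  Σ(formed) = 9928 kJ
ΔH = Σ(broken) − Σ(formed) = 7995 − 9928 = −1933 kJ
For 5× the reaction as written: 5 × (−1933) = −9665 kJ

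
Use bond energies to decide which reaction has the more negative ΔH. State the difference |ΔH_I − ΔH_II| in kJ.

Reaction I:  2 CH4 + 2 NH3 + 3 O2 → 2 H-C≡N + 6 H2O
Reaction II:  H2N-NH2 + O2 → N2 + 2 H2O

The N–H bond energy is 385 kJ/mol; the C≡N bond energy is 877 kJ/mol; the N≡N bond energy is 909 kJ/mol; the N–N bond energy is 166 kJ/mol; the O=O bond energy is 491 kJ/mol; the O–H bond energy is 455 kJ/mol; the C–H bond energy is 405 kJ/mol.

Reaction I, by 469 kJ

Reaction I:
  Bonds broken (reactants):
    C–H: 8 × 405 = 3240
    N–H: 6 × 385 = 2310
    O=O: 3 × 491 = 1473
    Σ(broken) = 7023 kJ
  Bonds formed (products):
    C≡N: 2 × 877 = 1754
    C–H: 2 × 405 = 810
    O–H: 12 × 455 = 5460
    Σ(formed) = 8024 kJ
  ΔH_I = 7023 − 8024 = −1001 kJ
Reaction II:
  Bonds broken (reactants):
    N–H: 4 × 385 = 1540
    N–N: 1 × 166 = 166
    O=O: 1 × 491 = 491
    Σ(broken) = 2197 kJ
  Bonds formed (products):
    N≡N: 1 × 909 = 909
    O–H: 4 × 455 = 1820
    Σ(formed) = 2729 kJ
  ΔH_II = 2197 − 2729 = −532 kJ
ΔH_I − ΔH_II = −469 kJ, so reaction I has the more negative ΔH; |ΔH_I − ΔH_II| = 469 kJ.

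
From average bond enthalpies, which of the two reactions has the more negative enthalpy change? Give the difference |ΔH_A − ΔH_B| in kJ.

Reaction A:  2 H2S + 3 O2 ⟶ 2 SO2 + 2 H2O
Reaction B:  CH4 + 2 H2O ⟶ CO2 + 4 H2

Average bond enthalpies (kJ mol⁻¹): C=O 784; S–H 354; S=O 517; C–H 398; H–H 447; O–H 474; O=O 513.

Reaction A:
  Bonds broken (reactants):
    O=O: 3 × 513 = 1539
    S–H: 4 × 354 = 1416
    Σ(broken) = 2955 kJ
  Bonds formed (products):
    O–H: 4 × 474 = 1896
    S=O: 4 × 517 = 2068
    Σ(formed) = 3964 kJ
  ΔH_A = 2955 − 3964 = −1009 kJ
Reaction B:
  Bonds broken (reactants):
    C–H: 4 × 398 = 1592
    O–H: 4 × 474 = 1896
    Σ(broken) = 3488 kJ
  Bonds formed (products):
    C=O: 2 × 784 = 1568
    H–H: 4 × 447 = 1788
    Σ(formed) = 3356 kJ
  ΔH_B = 3488 − 3356 = +132 kJ
ΔH_A − ΔH_B = −1141 kJ, so reaction A has the more negative ΔH; |ΔH_A − ΔH_B| = 1141 kJ.

Reaction A, by 1141 kJ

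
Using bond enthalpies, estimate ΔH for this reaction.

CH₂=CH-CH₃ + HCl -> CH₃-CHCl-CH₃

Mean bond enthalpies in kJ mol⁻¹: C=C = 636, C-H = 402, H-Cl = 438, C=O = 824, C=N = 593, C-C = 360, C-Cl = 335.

ΔH ≈ −23 kJ

Bonds broken (reactants):
  C-C: 1 × 360 = 360
  C-H: 6 × 402 = 2412
  C=C: 1 × 636 = 636
  H-Cl: 1 × 438 = 438
  Σ(broken) = 3846 kJ
Bonds formed (products):
  C-C: 2 × 360 = 720
  C-Cl: 1 × 335 = 335
  C-H: 7 × 402 = 2814
  Σ(formed) = 3869 kJ
ΔH = Σ(broken) − Σ(formed) = 3846 − 3869 = −23 kJ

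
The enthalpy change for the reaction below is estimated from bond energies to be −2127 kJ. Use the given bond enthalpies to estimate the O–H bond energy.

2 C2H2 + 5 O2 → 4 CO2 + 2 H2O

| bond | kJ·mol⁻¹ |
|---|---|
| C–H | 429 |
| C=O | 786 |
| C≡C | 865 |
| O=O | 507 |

Let D be the O–H bond energy.
Σ(broken) = 2×865 + 4×429 + 5×507 = 5981
Σ(formed) = 8×786 + 4×D = 6288 + 4D
ΔH = Σ(broken) − Σ(formed) = (5981) − (6288 + 4D) = −307 − 4D
Setting this equal to −2127 kJ gives 4D = 1820, so D = 455 kJ/mol.

D(O–H) ≈ 455 kJ/mol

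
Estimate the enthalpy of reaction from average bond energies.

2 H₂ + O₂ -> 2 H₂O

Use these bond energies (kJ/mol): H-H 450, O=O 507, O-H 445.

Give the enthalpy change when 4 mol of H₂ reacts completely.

ΔH = −746 kJ

Bonds broken (reactants):
  H-H: 2 × 450 = 900
  O=O: 1 × 507 = 507
  Σ(broken) = 1407 kJ
Bonds formed (products):
  O-H: 4 × 445 = 1780
  Σ(formed) = 1780 kJ
ΔH = Σ(broken) − Σ(formed) = 1407 − 1780 = −373 kJ
For 2× the reaction as written: 2 × (−373) = −746 kJ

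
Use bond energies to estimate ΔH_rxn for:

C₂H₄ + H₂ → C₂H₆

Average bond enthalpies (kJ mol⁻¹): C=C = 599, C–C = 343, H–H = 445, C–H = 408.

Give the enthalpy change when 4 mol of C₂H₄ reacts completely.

ΔH = −460 kJ

Bonds broken (reactants):
  C–H: 4 × 408 = 1632
  C=C: 1 × 599 = 599
  H–H: 1 × 445 = 445
  Σ(broken) = 2676 kJ
Bonds formed (products):
  C–C: 1 × 343 = 343
  C–H: 6 × 408 = 2448
  Σ(formed) = 2791 kJ
ΔH = Σ(broken) − Σ(formed) = 2676 − 2791 = −115 kJ
For 4× the reaction as written: 4 × (−115) = −460 kJ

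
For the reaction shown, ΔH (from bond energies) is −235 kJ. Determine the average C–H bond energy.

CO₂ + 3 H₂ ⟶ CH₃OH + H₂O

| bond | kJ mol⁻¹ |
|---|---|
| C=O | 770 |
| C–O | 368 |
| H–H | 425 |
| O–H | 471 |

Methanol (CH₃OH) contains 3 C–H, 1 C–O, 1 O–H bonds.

D(C–H) ≈ 423 kJ/mol

Let D be the C–H bond energy.
Σ(broken) = 2×770 + 3×425 = 2815
Σ(formed) = 3×D + 1×368 + 3×471 = 1781 + 3D
ΔH = Σ(broken) − Σ(formed) = (2815) − (1781 + 3D) = +1034 − 3D
Setting this equal to −235 kJ gives 3D = 1269, so D = 423 kJ/mol.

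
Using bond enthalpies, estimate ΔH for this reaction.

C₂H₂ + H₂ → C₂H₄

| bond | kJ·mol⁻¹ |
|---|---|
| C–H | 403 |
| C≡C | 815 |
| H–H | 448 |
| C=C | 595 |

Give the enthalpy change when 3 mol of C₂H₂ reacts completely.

Bonds broken (reactants):
  C≡C: 1 × 815 = 815
  C–H: 2 × 403 = 806
  H–H: 1 × 448 = 448
  Σ(broken) = 2069 kJ
Bonds formed (products):
  C–H: 4 × 403 = 1612
  C=C: 1 × 595 = 595
  Σ(formed) = 2207 kJ
ΔH = Σ(broken) − Σ(formed) = 2069 − 2207 = −138 kJ
For 3× the reaction as written: 3 × (−138) = −414 kJ

ΔH = −414 kJ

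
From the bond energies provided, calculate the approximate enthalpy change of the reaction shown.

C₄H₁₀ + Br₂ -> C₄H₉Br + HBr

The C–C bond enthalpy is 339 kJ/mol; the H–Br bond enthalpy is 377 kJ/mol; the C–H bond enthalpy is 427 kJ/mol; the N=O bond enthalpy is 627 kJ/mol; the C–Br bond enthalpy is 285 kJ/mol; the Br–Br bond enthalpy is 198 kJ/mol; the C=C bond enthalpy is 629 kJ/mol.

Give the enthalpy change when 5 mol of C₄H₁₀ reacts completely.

ΔH = −185 kJ

Bonds broken (reactants):
  Br–Br: 1 × 198 = 198
  C–C: 3 × 339 = 1017
  C–H: 10 × 427 = 4270
  Σ(broken) = 5485 kJ
Bonds formed (products):
  C–Br: 1 × 285 = 285
  C–C: 3 × 339 = 1017
  C–H: 9 × 427 = 3843
  H–Br: 1 × 377 = 377
  Σ(formed) = 5522 kJ
ΔH = Σ(broken) − Σ(formed) = 5485 − 5522 = −37 kJ
For 5× the reaction as written: 5 × (−37) = −185 kJ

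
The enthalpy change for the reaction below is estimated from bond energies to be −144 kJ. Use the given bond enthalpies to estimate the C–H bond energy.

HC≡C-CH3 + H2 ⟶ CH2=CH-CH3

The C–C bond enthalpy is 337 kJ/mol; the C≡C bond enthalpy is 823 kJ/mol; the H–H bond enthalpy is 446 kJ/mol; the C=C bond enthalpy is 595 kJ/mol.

D(C–H) ≈ 409 kJ/mol

Let D be the C–H bond energy.
Σ(broken) = 1×823 + 1×337 + 4×D + 1×446 = 1606 + 4D
Σ(formed) = 1×337 + 6×D + 1×595 = 932 + 6D
ΔH = Σ(broken) − Σ(formed) = (1606 + 4D) − (932 + 6D) = +674 − 2D
Setting this equal to −144 kJ gives 2D = 818, so D = 409 kJ/mol.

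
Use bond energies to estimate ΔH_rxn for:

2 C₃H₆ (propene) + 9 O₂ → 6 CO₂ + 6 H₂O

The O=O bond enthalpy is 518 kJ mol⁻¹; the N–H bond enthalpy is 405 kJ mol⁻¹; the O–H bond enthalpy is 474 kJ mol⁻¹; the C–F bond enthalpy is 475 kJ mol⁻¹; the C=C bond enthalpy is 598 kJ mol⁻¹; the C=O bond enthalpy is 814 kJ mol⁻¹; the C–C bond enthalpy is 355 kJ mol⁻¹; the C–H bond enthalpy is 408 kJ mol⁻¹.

Bonds broken (reactants):
  C–C: 2 × 355 = 710
  C–H: 12 × 408 = 4896
  C=C: 2 × 598 = 1196
  O=O: 9 × 518 = 4662
  Σ(broken) = 11464 kJ
Bonds formed (products):
  C=O: 12 × 814 = 9768
  O–H: 12 × 474 = 5688
  Σ(formed) = 15456 kJ
ΔH = Σ(broken) − Σ(formed) = 11464 − 15456 = −3992 kJ

ΔH ≈ −3992 kJ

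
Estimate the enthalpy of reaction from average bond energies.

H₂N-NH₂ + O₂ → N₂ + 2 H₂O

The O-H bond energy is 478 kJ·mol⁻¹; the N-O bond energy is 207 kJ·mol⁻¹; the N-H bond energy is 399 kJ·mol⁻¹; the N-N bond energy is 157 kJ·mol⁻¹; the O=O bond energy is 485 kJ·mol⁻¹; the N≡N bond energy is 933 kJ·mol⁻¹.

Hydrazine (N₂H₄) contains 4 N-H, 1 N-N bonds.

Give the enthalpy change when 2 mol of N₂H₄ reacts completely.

ΔH = −1214 kJ

Bonds broken (reactants):
  N-H: 4 × 399 = 1596
  N-N: 1 × 157 = 157
  O=O: 1 × 485 = 485
  Σ(broken) = 2238 kJ
Bonds formed (products):
  N≡N: 1 × 933 = 933
  O-H: 4 × 478 = 1912
  Σ(formed) = 2845 kJ
ΔH = Σ(broken) − Σ(formed) = 2238 − 2845 = −607 kJ
For 2× the reaction as written: 2 × (−607) = −1214 kJ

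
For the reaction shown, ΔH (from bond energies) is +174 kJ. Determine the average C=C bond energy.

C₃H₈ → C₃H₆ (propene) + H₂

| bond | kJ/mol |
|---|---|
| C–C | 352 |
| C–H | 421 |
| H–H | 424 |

D(C=C) ≈ 596 kJ/mol

Let D be the C=C bond energy.
Σ(broken) = 2×352 + 8×421 = 4072
Σ(formed) = 1×352 + 6×421 + 1×D + 1×424 = 3302 + D
ΔH = Σ(broken) − Σ(formed) = (4072) − (3302 + D) = +770 − D
Setting this equal to +174 kJ gives D = 596 kJ/mol.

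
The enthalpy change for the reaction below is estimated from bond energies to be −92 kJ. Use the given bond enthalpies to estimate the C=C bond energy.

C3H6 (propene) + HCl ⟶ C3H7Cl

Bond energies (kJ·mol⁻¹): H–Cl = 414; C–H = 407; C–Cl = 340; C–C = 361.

Let D be the C=C bond energy.
Σ(broken) = 1×361 + 6×407 + 1×D + 1×414 = 3217 + D
Σ(formed) = 2×361 + 1×340 + 7×407 = 3911
ΔH = Σ(broken) − Σ(formed) = (3217 + D) − (3911) = −694 + D
Setting this equal to −92 kJ gives D = 602 kJ/mol.

D(C=C) ≈ 602 kJ/mol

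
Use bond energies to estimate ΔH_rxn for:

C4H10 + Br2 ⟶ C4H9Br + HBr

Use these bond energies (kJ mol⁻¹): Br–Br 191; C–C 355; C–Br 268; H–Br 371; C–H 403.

Bonds broken (reactants):
  Br–Br: 1 × 191 = 191
  C–C: 3 × 355 = 1065
  C–H: 10 × 403 = 4030
  Σ(broken) = 5286 kJ
Bonds formed (products):
  C–Br: 1 × 268 = 268
  C–C: 3 × 355 = 1065
  C–H: 9 × 403 = 3627
  H–Br: 1 × 371 = 371
  Σ(formed) = 5331 kJ
ΔH = Σ(broken) − Σ(formed) = 5286 − 5331 = −45 kJ

ΔH ≈ −45 kJ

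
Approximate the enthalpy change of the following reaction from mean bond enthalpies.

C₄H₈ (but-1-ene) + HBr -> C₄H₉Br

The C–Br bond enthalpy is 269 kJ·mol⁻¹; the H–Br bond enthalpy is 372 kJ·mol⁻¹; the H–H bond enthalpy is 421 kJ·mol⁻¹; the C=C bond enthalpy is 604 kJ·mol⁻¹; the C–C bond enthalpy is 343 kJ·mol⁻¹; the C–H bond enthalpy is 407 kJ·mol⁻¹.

ΔH ≈ −43 kJ

Bonds broken (reactants):
  C–C: 2 × 343 = 686
  C–H: 8 × 407 = 3256
  C=C: 1 × 604 = 604
  H–Br: 1 × 372 = 372
  Σ(broken) = 4918 kJ
Bonds formed (products):
  C–Br: 1 × 269 = 269
  C–C: 3 × 343 = 1029
  C–H: 9 × 407 = 3663
  Σ(formed) = 4961 kJ
ΔH = Σ(broken) − Σ(formed) = 4918 − 4961 = −43 kJ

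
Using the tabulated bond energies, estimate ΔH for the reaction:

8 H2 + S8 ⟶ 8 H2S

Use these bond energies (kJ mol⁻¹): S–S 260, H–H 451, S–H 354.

ΔH ≈ +24 kJ

Bonds broken (reactants):
  H–H: 8 × 451 = 3608
  S–S: 8 × 260 = 2080
  Σ(broken) = 5688 kJ
Bonds formed (products):
  S–H: 16 × 354 = 5664
  Σ(formed) = 5664 kJ
ΔH = Σ(broken) − Σ(formed) = 5688 − 5664 = +24 kJ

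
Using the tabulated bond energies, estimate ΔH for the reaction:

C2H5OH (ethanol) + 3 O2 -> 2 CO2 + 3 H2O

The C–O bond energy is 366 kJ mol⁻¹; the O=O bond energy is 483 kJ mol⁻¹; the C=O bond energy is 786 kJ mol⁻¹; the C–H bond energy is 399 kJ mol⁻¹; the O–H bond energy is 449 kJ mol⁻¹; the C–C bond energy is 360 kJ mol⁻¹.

Bonds broken (reactants):
  C–C: 1 × 360 = 360
  C–H: 5 × 399 = 1995
  C–O: 1 × 366 = 366
  O–H: 1 × 449 = 449
  O=O: 3 × 483 = 1449
  Σ(broken) = 4619 kJ
Bonds formed (products):
  C=O: 4 × 786 = 3144
  O–H: 6 × 449 = 2694
  Σ(formed) = 5838 kJ
ΔH = Σ(broken) − Σ(formed) = 4619 − 5838 = −1219 kJ

ΔH ≈ −1219 kJ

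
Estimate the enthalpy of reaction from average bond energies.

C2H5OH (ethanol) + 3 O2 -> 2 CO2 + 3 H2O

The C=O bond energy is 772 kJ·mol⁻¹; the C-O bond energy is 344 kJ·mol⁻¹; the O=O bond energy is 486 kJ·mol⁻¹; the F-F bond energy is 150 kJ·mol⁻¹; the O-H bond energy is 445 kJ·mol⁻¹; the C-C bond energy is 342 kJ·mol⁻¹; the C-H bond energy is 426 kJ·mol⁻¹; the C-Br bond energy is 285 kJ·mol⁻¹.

ΔH ≈ −1039 kJ

Bonds broken (reactants):
  C-C: 1 × 342 = 342
  C-H: 5 × 426 = 2130
  C-O: 1 × 344 = 344
  O-H: 1 × 445 = 445
  O=O: 3 × 486 = 1458
  Σ(broken) = 4719 kJ
Bonds formed (products):
  C=O: 4 × 772 = 3088
  O-H: 6 × 445 = 2670
  Σ(formed) = 5758 kJ
ΔH = Σ(broken) − Σ(formed) = 4719 − 5758 = −1039 kJ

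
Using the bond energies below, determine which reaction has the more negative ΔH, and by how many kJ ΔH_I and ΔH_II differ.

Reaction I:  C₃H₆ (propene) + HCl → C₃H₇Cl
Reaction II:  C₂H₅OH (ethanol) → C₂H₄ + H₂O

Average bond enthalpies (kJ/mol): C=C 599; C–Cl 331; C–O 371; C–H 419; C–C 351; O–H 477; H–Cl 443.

Reaction I, by 124 kJ

Reaction I:
  Bonds broken (reactants):
    C–C: 1 × 351 = 351
    C–H: 6 × 419 = 2514
    C=C: 1 × 599 = 599
    H–Cl: 1 × 443 = 443
    Σ(broken) = 3907 kJ
  Bonds formed (products):
    C–C: 2 × 351 = 702
    C–Cl: 1 × 331 = 331
    C–H: 7 × 419 = 2933
    Σ(formed) = 3966 kJ
  ΔH_I = 3907 − 3966 = −59 kJ
Reaction II:
  Bonds broken (reactants):
    C–C: 1 × 351 = 351
    C–H: 5 × 419 = 2095
    C–O: 1 × 371 = 371
    O–H: 1 × 477 = 477
    Σ(broken) = 3294 kJ
  Bonds formed (products):
    C–H: 4 × 419 = 1676
    C=C: 1 × 599 = 599
    O–H: 2 × 477 = 954
    Σ(formed) = 3229 kJ
  ΔH_II = 3294 − 3229 = +65 kJ
ΔH_I − ΔH_II = −124 kJ, so reaction I has the more negative ΔH; |ΔH_I − ΔH_II| = 124 kJ.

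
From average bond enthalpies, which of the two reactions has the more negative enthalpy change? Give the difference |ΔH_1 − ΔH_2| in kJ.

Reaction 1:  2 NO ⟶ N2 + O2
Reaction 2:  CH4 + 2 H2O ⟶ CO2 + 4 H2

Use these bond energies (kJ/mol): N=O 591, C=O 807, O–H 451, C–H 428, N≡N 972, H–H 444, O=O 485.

Reaction 1, by 401 kJ

Reaction 1:
  Bonds broken (reactants):
    N=O: 2 × 591 = 1182
    Σ(broken) = 1182 kJ
  Bonds formed (products):
    N≡N: 1 × 972 = 972
    O=O: 1 × 485 = 485
    Σ(formed) = 1457 kJ
  ΔH_1 = 1182 − 1457 = −275 kJ
Reaction 2:
  Bonds broken (reactants):
    C–H: 4 × 428 = 1712
    O–H: 4 × 451 = 1804
    Σ(broken) = 3516 kJ
  Bonds formed (products):
    C=O: 2 × 807 = 1614
    H–H: 4 × 444 = 1776
    Σ(formed) = 3390 kJ
  ΔH_2 = 3516 − 3390 = +126 kJ
ΔH_1 − ΔH_2 = −401 kJ, so reaction 1 has the more negative ΔH; |ΔH_1 − ΔH_2| = 401 kJ.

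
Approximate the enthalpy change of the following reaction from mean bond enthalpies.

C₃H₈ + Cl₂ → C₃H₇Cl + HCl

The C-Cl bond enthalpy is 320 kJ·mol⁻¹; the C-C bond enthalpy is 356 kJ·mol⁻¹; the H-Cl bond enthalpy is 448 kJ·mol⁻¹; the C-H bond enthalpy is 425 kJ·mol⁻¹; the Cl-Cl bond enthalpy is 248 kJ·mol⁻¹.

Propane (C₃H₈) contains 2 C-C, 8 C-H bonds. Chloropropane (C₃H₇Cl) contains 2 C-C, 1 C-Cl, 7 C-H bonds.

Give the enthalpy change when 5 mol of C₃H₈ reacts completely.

ΔH = −475 kJ

Bonds broken (reactants):
  C-C: 2 × 356 = 712
  C-H: 8 × 425 = 3400
  Cl-Cl: 1 × 248 = 248
  Σ(broken) = 4360 kJ
Bonds formed (products):
  C-C: 2 × 356 = 712
  C-Cl: 1 × 320 = 320
  C-H: 7 × 425 = 2975
  H-Cl: 1 × 448 = 448
  Σ(formed) = 4455 kJ
ΔH = Σ(broken) − Σ(formed) = 4360 − 4455 = −95 kJ
For 5× the reaction as written: 5 × (−95) = −475 kJ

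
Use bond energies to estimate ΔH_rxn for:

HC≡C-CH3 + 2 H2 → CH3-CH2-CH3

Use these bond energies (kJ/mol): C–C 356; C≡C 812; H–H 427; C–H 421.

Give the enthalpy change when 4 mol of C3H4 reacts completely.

Bonds broken (reactants):
  C≡C: 1 × 812 = 812
  C–C: 1 × 356 = 356
  C–H: 4 × 421 = 1684
  H–H: 2 × 427 = 854
  Σ(broken) = 3706 kJ
Bonds formed (products):
  C–C: 2 × 356 = 712
  C–H: 8 × 421 = 3368
  Σ(formed) = 4080 kJ
ΔH = Σ(broken) − Σ(formed) = 3706 − 4080 = −374 kJ
For 4× the reaction as written: 4 × (−374) = −1496 kJ

ΔH = −1496 kJ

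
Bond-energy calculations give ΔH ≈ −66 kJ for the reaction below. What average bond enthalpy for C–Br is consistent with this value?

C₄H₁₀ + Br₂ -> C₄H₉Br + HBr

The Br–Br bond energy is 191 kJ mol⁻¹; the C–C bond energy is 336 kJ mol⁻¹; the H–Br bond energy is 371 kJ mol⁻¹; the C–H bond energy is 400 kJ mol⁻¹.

Let D be the C–Br bond energy.
Σ(broken) = 1×191 + 3×336 + 10×400 = 5199
Σ(formed) = 1×D + 3×336 + 9×400 + 1×371 = 4979 + D
ΔH = Σ(broken) − Σ(formed) = (5199) − (4979 + D) = +220 − D
Setting this equal to −66 kJ gives D = 286 kJ/mol.

D(C–Br) ≈ 286 kJ/mol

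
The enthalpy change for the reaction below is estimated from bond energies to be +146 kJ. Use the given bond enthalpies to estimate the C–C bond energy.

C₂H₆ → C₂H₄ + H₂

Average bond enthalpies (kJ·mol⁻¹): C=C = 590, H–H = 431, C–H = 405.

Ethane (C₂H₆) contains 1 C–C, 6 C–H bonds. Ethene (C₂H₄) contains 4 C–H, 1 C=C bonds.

D(C–C) ≈ 357 kJ/mol

Let D be the C–C bond energy.
Σ(broken) = 1×D + 6×405 = 2430 + D
Σ(formed) = 4×405 + 1×590 + 1×431 = 2641
ΔH = Σ(broken) − Σ(formed) = (2430 + D) − (2641) = −211 + D
Setting this equal to +146 kJ gives D = 357 kJ/mol.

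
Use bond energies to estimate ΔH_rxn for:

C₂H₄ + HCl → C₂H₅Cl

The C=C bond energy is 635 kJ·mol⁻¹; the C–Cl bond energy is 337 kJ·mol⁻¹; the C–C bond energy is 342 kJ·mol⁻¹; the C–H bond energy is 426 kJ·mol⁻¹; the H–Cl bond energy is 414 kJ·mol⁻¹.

Bonds broken (reactants):
  C–H: 4 × 426 = 1704
  C=C: 1 × 635 = 635
  H–Cl: 1 × 414 = 414
  Σ(broken) = 2753 kJ
Bonds formed (products):
  C–C: 1 × 342 = 342
  C–Cl: 1 × 337 = 337
  C–H: 5 × 426 = 2130
  Σ(formed) = 2809 kJ
ΔH = Σ(broken) − Σ(formed) = 2753 − 2809 = −56 kJ

ΔH ≈ −56 kJ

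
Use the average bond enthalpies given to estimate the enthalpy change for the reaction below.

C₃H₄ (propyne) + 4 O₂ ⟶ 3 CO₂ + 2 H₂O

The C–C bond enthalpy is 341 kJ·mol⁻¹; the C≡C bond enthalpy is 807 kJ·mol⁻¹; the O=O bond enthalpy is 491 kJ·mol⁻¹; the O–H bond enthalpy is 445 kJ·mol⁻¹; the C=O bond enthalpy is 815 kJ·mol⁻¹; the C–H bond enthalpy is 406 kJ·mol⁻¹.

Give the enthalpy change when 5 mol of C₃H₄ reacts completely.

ΔH = −9670 kJ

Bonds broken (reactants):
  C≡C: 1 × 807 = 807
  C–C: 1 × 341 = 341
  C–H: 4 × 406 = 1624
  O=O: 4 × 491 = 1964
  Σ(broken) = 4736 kJ
Bonds formed (products):
  C=O: 6 × 815 = 4890
  O–H: 4 × 445 = 1780
  Σ(formed) = 6670 kJ
ΔH = Σ(broken) − Σ(formed) = 4736 − 6670 = −1934 kJ
For 5× the reaction as written: 5 × (−1934) = −9670 kJ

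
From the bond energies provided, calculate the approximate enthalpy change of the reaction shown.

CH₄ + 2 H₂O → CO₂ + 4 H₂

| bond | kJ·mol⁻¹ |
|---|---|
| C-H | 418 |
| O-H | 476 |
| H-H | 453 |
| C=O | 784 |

ΔH ≈ +196 kJ

Bonds broken (reactants):
  C-H: 4 × 418 = 1672
  O-H: 4 × 476 = 1904
  Σ(broken) = 3576 kJ
Bonds formed (products):
  C=O: 2 × 784 = 1568
  H-H: 4 × 453 = 1812
  Σ(formed) = 3380 kJ
ΔH = Σ(broken) − Σ(formed) = 3576 − 3380 = +196 kJ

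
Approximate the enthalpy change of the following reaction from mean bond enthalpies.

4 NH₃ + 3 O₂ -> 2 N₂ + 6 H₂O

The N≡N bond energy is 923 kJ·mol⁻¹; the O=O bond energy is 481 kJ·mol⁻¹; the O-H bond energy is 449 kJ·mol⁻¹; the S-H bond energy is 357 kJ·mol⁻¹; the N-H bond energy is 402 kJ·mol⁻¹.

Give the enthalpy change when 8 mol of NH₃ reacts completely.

Bonds broken (reactants):
  N-H: 12 × 402 = 4824
  O=O: 3 × 481 = 1443
  Σ(broken) = 6267 kJ
Bonds formed (products):
  N≡N: 2 × 923 = 1846
  O-H: 12 × 449 = 5388
  Σ(formed) = 7234 kJ
ΔH = Σ(broken) − Σ(formed) = 6267 − 7234 = −967 kJ
For 2× the reaction as written: 2 × (−967) = −1934 kJ

ΔH = −1934 kJ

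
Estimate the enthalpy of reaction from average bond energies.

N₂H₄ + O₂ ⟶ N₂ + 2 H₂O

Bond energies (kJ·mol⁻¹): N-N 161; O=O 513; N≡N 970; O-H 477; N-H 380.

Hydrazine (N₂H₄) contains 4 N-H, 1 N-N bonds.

Bonds broken (reactants):
  N-H: 4 × 380 = 1520
  N-N: 1 × 161 = 161
  O=O: 1 × 513 = 513
  Σ(broken) = 2194 kJ
Bonds formed (products):
  N≡N: 1 × 970 = 970
  O-H: 4 × 477 = 1908
  Σ(formed) = 2878 kJ
ΔH = Σ(broken) − Σ(formed) = 2194 − 2878 = −684 kJ

ΔH ≈ −684 kJ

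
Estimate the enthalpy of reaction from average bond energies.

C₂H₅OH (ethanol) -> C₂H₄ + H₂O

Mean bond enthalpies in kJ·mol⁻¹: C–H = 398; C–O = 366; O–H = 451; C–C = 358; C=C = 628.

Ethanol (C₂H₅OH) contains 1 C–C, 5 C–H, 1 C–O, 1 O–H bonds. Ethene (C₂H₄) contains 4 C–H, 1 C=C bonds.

Bonds broken (reactants):
  C–C: 1 × 358 = 358
  C–H: 5 × 398 = 1990
  C–O: 1 × 366 = 366
  O–H: 1 × 451 = 451
  Σ(broken) = 3165 kJ
Bonds formed (products):
  C–H: 4 × 398 = 1592
  C=C: 1 × 628 = 628
  O–H: 2 × 451 = 902
  Σ(formed) = 3122 kJ
ΔH = Σ(broken) − Σ(formed) = 3165 − 3122 = +43 kJ

ΔH ≈ +43 kJ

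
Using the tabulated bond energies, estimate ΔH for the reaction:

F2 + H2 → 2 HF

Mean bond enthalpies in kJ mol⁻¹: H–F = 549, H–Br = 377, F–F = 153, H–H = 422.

Bonds broken (reactants):
  F–F: 1 × 153 = 153
  H–H: 1 × 422 = 422
  Σ(broken) = 575 kJ
Bonds formed (products):
  H–F: 2 × 549 = 1098
  Σ(formed) = 1098 kJ
ΔH = Σ(broken) − Σ(formed) = 575 − 1098 = −523 kJ

ΔH ≈ −523 kJ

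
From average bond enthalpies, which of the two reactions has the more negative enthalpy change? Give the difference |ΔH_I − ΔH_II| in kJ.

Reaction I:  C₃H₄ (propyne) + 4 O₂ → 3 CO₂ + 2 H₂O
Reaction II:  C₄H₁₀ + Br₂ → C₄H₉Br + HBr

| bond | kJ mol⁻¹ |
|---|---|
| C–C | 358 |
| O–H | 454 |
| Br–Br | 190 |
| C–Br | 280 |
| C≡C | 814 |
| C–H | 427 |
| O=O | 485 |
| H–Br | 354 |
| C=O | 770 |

Reaction I, by 1599 kJ

Reaction I:
  Bonds broken (reactants):
    C≡C: 1 × 814 = 814
    C–C: 1 × 358 = 358
    C–H: 4 × 427 = 1708
    O=O: 4 × 485 = 1940
    Σ(broken) = 4820 kJ
  Bonds formed (products):
    C=O: 6 × 770 = 4620
    O–H: 4 × 454 = 1816
    Σ(formed) = 6436 kJ
  ΔH_I = 4820 − 6436 = −1616 kJ
Reaction II:
  Bonds broken (reactants):
    Br–Br: 1 × 190 = 190
    C–C: 3 × 358 = 1074
    C–H: 10 × 427 = 4270
    Σ(broken) = 5534 kJ
  Bonds formed (products):
    C–Br: 1 × 280 = 280
    C–C: 3 × 358 = 1074
    C–H: 9 × 427 = 3843
    H–Br: 1 × 354 = 354
    Σ(formed) = 5551 kJ
  ΔH_II = 5534 − 5551 = −17 kJ
ΔH_I − ΔH_II = −1599 kJ, so reaction I has the more negative ΔH; |ΔH_I − ΔH_II| = 1599 kJ.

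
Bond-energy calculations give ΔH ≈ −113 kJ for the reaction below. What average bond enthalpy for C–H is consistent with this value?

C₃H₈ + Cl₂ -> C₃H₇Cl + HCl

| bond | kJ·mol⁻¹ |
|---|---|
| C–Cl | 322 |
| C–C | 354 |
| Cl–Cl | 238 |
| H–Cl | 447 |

Let D be the C–H bond energy.
Σ(broken) = 2×354 + 8×D + 1×238 = 946 + 8D
Σ(formed) = 2×354 + 1×322 + 7×D + 1×447 = 1477 + 7D
ΔH = Σ(broken) − Σ(formed) = (946 + 8D) − (1477 + 7D) = −531 + D
Setting this equal to −113 kJ gives D = 418 kJ/mol.

D(C–H) ≈ 418 kJ/mol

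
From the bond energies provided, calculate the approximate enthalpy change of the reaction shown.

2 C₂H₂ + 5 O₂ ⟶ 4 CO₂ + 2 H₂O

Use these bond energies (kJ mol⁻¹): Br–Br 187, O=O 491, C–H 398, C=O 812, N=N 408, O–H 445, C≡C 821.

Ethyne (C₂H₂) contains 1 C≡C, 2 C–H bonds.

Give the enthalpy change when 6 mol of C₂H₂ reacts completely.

Bonds broken (reactants):
  C≡C: 2 × 821 = 1642
  C–H: 4 × 398 = 1592
  O=O: 5 × 491 = 2455
  Σ(broken) = 5689 kJ
Bonds formed (products):
  C=O: 8 × 812 = 6496
  O–H: 4 × 445 = 1780
  Σ(formed) = 8276 kJ
ΔH = Σ(broken) − Σ(formed) = 5689 − 8276 = −2587 kJ
For 3× the reaction as written: 3 × (−2587) = −7761 kJ

ΔH = −7761 kJ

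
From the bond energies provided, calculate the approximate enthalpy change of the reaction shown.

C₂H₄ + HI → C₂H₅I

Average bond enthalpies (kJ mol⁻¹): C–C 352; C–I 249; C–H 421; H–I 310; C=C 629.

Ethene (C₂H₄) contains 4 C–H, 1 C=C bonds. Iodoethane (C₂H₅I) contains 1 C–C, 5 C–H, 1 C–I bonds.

Bonds broken (reactants):
  C–H: 4 × 421 = 1684
  C=C: 1 × 629 = 629
  H–I: 1 × 310 = 310
  Σ(broken) = 2623 kJ
Bonds formed (products):
  C–C: 1 × 352 = 352
  C–H: 5 × 421 = 2105
  C–I: 1 × 249 = 249
  Σ(formed) = 2706 kJ
ΔH = Σ(broken) − Σ(formed) = 2623 − 2706 = −83 kJ

ΔH ≈ −83 kJ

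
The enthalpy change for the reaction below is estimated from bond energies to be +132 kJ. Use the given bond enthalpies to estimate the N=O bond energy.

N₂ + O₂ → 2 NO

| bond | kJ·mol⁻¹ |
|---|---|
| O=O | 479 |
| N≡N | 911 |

Let D be the N=O bond energy.
Σ(broken) = 1×911 + 1×479 = 1390
Σ(formed) = 2×D = 2D
ΔH = Σ(broken) − Σ(formed) = (1390) − (2D) = +1390 − 2D
Setting this equal to +132 kJ gives 2D = 1258, so D = 629 kJ/mol.

D(N=O) ≈ 629 kJ/mol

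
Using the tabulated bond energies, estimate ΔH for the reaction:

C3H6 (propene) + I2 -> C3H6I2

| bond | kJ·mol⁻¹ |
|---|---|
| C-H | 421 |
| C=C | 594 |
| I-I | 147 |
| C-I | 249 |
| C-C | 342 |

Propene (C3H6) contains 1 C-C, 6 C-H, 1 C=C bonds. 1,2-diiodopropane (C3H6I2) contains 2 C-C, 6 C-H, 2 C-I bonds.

ΔH ≈ −99 kJ

Bonds broken (reactants):
  C-C: 1 × 342 = 342
  C-H: 6 × 421 = 2526
  C=C: 1 × 594 = 594
  I-I: 1 × 147 = 147
  Σ(broken) = 3609 kJ
Bonds formed (products):
  C-C: 2 × 342 = 684
  C-H: 6 × 421 = 2526
  C-I: 2 × 249 = 498
  Σ(formed) = 3708 kJ
ΔH = Σ(broken) − Σ(formed) = 3609 − 3708 = −99 kJ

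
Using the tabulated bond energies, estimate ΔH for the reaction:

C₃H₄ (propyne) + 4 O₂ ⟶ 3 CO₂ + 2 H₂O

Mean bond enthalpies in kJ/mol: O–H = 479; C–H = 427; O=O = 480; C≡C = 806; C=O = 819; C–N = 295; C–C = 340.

ΔH ≈ −2056 kJ

Bonds broken (reactants):
  C≡C: 1 × 806 = 806
  C–C: 1 × 340 = 340
  C–H: 4 × 427 = 1708
  O=O: 4 × 480 = 1920
  Σ(broken) = 4774 kJ
Bonds formed (products):
  C=O: 6 × 819 = 4914
  O–H: 4 × 479 = 1916
  Σ(formed) = 6830 kJ
ΔH = Σ(broken) − Σ(formed) = 4774 − 6830 = −2056 kJ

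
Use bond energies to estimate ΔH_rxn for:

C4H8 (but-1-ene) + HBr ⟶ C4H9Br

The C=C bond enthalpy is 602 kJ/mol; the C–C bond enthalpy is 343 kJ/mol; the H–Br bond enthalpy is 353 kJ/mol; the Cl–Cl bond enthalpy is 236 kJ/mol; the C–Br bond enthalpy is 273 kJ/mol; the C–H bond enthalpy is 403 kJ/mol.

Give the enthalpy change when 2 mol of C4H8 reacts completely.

ΔH = −128 kJ

Bonds broken (reactants):
  C–C: 2 × 343 = 686
  C–H: 8 × 403 = 3224
  C=C: 1 × 602 = 602
  H–Br: 1 × 353 = 353
  Σ(broken) = 4865 kJ
Bonds formed (products):
  C–Br: 1 × 273 = 273
  C–C: 3 × 343 = 1029
  C–H: 9 × 403 = 3627
  Σ(formed) = 4929 kJ
ΔH = Σ(broken) − Σ(formed) = 4865 − 4929 = −64 kJ
For 2× the reaction as written: 2 × (−64) = −128 kJ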